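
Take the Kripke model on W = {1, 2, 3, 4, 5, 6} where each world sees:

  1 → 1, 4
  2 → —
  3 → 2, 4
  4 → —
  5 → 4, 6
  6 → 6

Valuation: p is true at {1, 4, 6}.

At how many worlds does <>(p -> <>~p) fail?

1: successors {1, 4}; p -> <>~p there: 1:F, 4:F. ✗
2: no successors, so <>(p -> <>~p) fails. ✗
3: successors {2, 4}; p -> <>~p there: 2:T, 4:F. ✓
4: no successors, so <>(p -> <>~p) fails. ✗
5: successors {4, 6}; p -> <>~p there: 4:F, 6:F. ✗
6: successors {6}; p -> <>~p there: 6:F. ✗
Satisfying worlds: {3}.
So <>(p -> <>~p) fails at the other 5 worlds.

5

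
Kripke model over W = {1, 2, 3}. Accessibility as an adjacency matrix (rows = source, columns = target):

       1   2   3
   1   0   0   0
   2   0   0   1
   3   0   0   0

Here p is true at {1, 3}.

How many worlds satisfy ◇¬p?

1: no successors, so ◇¬p fails. ✗
2: successors {3}; ¬p there: 3:F. ✗
3: no successors, so ◇¬p fails. ✗
Satisfying worlds: ∅.

0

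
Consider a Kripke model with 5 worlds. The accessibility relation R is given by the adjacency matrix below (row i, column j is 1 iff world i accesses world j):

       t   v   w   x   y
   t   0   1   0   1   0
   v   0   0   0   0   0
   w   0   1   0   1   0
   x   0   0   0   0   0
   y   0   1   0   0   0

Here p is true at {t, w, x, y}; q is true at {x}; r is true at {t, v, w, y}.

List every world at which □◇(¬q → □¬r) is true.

t: successors {v, x}; ◇(¬q → □¬r) there: v:F, x:F. ✗
v: no successors, so □◇(¬q → □¬r) holds vacuously. ✓
w: successors {v, x}; ◇(¬q → □¬r) there: v:F, x:F. ✗
x: no successors, so □◇(¬q → □¬r) holds vacuously. ✓
y: successors {v}; ◇(¬q → □¬r) there: v:F. ✗

{v, x}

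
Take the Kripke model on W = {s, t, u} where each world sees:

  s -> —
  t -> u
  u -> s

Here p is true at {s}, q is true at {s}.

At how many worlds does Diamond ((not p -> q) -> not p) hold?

s: no successors, so Diamond ((not p -> q) -> not p) fails. ✗
t: successors {u}; (not p -> q) -> not p there: u:T. ✓
u: successors {s}; (not p -> q) -> not p there: s:F. ✗
Satisfying worlds: {t}.

1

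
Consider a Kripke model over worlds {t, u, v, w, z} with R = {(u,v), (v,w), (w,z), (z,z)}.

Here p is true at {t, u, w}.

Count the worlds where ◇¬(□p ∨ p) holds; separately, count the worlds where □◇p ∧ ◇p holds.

For ◇¬(□p ∨ p):
t: no successors, so ◇¬(□p ∨ p) fails. ✗
u: successors {v}; ¬(□p ∨ p) there: v:F. ✗
v: successors {w}; ¬(□p ∨ p) there: w:F. ✗
w: successors {z}; ¬(□p ∨ p) there: z:T. ✓
z: successors {z}; ¬(□p ∨ p) there: z:T. ✓
— 2 worlds.
For □◇p ∧ ◇p:
t: □◇p is T, ◇p is F. ✗
u: □◇p is T, ◇p is F. ✗
v: □◇p is F, ◇p is T. ✗
w: □◇p is F, ◇p is F. ✗
z: □◇p is F, ◇p is F. ✗
— 0 worlds.

2 and 0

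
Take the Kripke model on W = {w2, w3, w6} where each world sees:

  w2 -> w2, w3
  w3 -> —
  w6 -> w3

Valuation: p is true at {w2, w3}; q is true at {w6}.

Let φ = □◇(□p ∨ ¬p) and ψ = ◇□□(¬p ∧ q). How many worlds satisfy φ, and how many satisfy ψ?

For □◇(□p ∨ ¬p):
w2: successors {w2, w3}; ◇(□p ∨ ¬p) there: w2:T, w3:F. ✗
w3: no successors, so □◇(□p ∨ ¬p) holds vacuously. ✓
w6: successors {w3}; ◇(□p ∨ ¬p) there: w3:F. ✗
— 1 world.
For ◇□□(¬p ∧ q):
w2: successors {w2, w3}; □□(¬p ∧ q) there: w2:F, w3:T. ✓
w3: no successors, so ◇□□(¬p ∧ q) fails. ✗
w6: successors {w3}; □□(¬p ∧ q) there: w3:T. ✓
— 2 worlds.

1 and 2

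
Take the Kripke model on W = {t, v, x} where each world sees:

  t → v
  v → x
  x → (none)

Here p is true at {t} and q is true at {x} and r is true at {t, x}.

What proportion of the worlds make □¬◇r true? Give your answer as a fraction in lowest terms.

t: successors {v}; ¬◇r there: v:F. ✗
v: successors {x}; ¬◇r there: x:T. ✓
x: no successors, so □¬◇r holds vacuously. ✓
That's 2 of 3 worlds, so 2/3.

2/3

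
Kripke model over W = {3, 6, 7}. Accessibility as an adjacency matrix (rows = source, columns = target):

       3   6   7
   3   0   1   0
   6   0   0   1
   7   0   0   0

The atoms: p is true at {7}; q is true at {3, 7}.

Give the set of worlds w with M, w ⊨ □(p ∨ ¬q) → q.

{3, 7}

3: □(p ∨ ¬q) is T, q is T. ✓
6: □(p ∨ ¬q) is T, q is F. ✗
7: □(p ∨ ¬q) is T, q is T. ✓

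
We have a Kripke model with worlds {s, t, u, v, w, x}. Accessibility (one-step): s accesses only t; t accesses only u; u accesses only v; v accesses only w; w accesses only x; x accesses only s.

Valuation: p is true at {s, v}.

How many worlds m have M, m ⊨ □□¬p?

4

s: successors {t}; □¬p there: t:T. ✓
t: successors {u}; □¬p there: u:F. ✗
u: successors {v}; □¬p there: v:T. ✓
v: successors {w}; □¬p there: w:T. ✓
w: successors {x}; □¬p there: x:F. ✗
x: successors {s}; □¬p there: s:T. ✓
Satisfying worlds: {s, u, v, x}.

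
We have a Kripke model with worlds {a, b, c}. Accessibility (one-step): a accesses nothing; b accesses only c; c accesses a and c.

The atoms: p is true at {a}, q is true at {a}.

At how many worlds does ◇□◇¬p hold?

1

a: no successors, so ◇□◇¬p fails. ✗
b: successors {c}; □◇¬p there: c:F. ✗
c: successors {a, c}; □◇¬p there: a:T, c:F. ✓
Satisfying worlds: {c}.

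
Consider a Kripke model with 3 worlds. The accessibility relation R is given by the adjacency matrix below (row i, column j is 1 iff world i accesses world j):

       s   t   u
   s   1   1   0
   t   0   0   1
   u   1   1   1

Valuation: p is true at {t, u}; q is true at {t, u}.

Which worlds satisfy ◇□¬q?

s: successors {s, t}; □¬q there: s:F, t:F. ✗
t: successors {u}; □¬q there: u:F. ✗
u: successors {s, t, u}; □¬q there: s:F, t:F, u:F. ✗

∅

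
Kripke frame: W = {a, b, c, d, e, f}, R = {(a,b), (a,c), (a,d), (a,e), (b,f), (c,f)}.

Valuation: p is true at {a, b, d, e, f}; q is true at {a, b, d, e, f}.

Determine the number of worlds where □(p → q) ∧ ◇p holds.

a: □(p → q) is T, ◇p is T. ✓
b: □(p → q) is T, ◇p is T. ✓
c: □(p → q) is T, ◇p is T. ✓
d: □(p → q) is T, ◇p is F. ✗
e: □(p → q) is T, ◇p is F. ✗
f: □(p → q) is T, ◇p is F. ✗
Satisfying worlds: {a, b, c}.

3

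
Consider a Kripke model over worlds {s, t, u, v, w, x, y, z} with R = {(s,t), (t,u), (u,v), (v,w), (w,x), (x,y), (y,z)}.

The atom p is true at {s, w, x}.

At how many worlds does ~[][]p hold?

s: [][]p is F. ✓
t: [][]p is F. ✓
u: [][]p is T. ✗
v: [][]p is T. ✗
w: [][]p is F. ✓
x: [][]p is F. ✓
y: [][]p is T. ✗
z: [][]p is T. ✗
Satisfying worlds: {s, t, w, x}.

4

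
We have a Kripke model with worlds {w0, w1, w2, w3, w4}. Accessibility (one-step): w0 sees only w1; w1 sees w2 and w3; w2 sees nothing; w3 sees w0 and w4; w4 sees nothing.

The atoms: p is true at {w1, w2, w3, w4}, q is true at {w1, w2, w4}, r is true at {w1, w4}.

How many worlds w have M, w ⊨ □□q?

3

w0: successors {w1}; □q there: w1:F. ✗
w1: successors {w2, w3}; □q there: w2:T, w3:F. ✗
w2: no successors, so □□q holds vacuously. ✓
w3: successors {w0, w4}; □q there: w0:T, w4:T. ✓
w4: no successors, so □□q holds vacuously. ✓
Satisfying worlds: {w2, w3, w4}.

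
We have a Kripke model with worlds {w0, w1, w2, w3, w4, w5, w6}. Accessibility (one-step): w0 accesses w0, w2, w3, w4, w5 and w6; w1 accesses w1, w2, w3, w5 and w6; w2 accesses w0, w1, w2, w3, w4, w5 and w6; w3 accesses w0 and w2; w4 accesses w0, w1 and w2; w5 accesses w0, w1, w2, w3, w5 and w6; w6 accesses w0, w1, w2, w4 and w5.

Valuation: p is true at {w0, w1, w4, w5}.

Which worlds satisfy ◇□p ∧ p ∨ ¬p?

w0: ◇□p ∧ p is F, ¬p is F. ✗
w1: ◇□p ∧ p is F, ¬p is F. ✗
w2: ◇□p ∧ p is F, ¬p is T. ✓
w3: ◇□p ∧ p is F, ¬p is T. ✓
w4: ◇□p ∧ p is F, ¬p is F. ✗
w5: ◇□p ∧ p is F, ¬p is F. ✗
w6: ◇□p ∧ p is F, ¬p is T. ✓

{w2, w3, w6}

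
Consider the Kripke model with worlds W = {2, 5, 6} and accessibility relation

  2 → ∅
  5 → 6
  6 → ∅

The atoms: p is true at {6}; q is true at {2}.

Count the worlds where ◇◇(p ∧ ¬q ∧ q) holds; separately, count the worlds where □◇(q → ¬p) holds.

For ◇◇(p ∧ ¬q ∧ q):
2: no successors, so ◇◇(p ∧ ¬q ∧ q) fails. ✗
5: successors {6}; ◇(p ∧ ¬q ∧ q) there: 6:F. ✗
6: no successors, so ◇◇(p ∧ ¬q ∧ q) fails. ✗
— 0 worlds.
For □◇(q → ¬p):
2: no successors, so □◇(q → ¬p) holds vacuously. ✓
5: successors {6}; ◇(q → ¬p) there: 6:F. ✗
6: no successors, so □◇(q → ¬p) holds vacuously. ✓
— 2 worlds.

0 and 2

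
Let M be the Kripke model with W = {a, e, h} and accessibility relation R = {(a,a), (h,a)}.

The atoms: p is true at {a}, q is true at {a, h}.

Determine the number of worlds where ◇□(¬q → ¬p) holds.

a: successors {a}; □(¬q → ¬p) there: a:T. ✓
e: no successors, so ◇□(¬q → ¬p) fails. ✗
h: successors {a}; □(¬q → ¬p) there: a:T. ✓
Satisfying worlds: {a, h}.

2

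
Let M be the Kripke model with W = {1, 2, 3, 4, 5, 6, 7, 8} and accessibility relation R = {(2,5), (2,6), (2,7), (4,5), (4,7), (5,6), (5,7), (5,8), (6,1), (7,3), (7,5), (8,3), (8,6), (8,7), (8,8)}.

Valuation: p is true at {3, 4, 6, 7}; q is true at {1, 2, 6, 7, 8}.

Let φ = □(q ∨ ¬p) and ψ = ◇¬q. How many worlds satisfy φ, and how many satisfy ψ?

6 and 4

For □(q ∨ ¬p):
1: no successors, so □(q ∨ ¬p) holds vacuously. ✓
2: successors {5, 6, 7}; q ∨ ¬p there: 5:T, 6:T, 7:T. ✓
3: no successors, so □(q ∨ ¬p) holds vacuously. ✓
4: successors {5, 7}; q ∨ ¬p there: 5:T, 7:T. ✓
5: successors {6, 7, 8}; q ∨ ¬p there: 6:T, 7:T, 8:T. ✓
6: successors {1}; q ∨ ¬p there: 1:T. ✓
7: successors {3, 5}; q ∨ ¬p there: 3:F, 5:T. ✗
8: successors {3, 6, 7, 8}; q ∨ ¬p there: 3:F, 6:T, 7:T, 8:T. ✗
— 6 worlds.
For ◇¬q:
1: no successors, so ◇¬q fails. ✗
2: successors {5, 6, 7}; ¬q there: 5:T, 6:F, 7:F. ✓
3: no successors, so ◇¬q fails. ✗
4: successors {5, 7}; ¬q there: 5:T, 7:F. ✓
5: successors {6, 7, 8}; ¬q there: 6:F, 7:F, 8:F. ✗
6: successors {1}; ¬q there: 1:F. ✗
7: successors {3, 5}; ¬q there: 3:T, 5:T. ✓
8: successors {3, 6, 7, 8}; ¬q there: 3:T, 6:F, 7:F, 8:F. ✓
— 4 worlds.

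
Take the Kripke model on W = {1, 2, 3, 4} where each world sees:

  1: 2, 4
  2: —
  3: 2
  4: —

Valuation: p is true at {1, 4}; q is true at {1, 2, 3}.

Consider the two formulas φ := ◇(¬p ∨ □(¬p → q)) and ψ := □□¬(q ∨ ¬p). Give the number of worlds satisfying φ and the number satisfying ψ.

For ◇(¬p ∨ □(¬p → q)):
1: successors {2, 4}; ¬p ∨ □(¬p → q) there: 2:T, 4:T. ✓
2: no successors, so ◇(¬p ∨ □(¬p → q)) fails. ✗
3: successors {2}; ¬p ∨ □(¬p → q) there: 2:T. ✓
4: no successors, so ◇(¬p ∨ □(¬p → q)) fails. ✗
— 2 worlds.
For □□¬(q ∨ ¬p):
1: successors {2, 4}; □¬(q ∨ ¬p) there: 2:T, 4:T. ✓
2: no successors, so □□¬(q ∨ ¬p) holds vacuously. ✓
3: successors {2}; □¬(q ∨ ¬p) there: 2:T. ✓
4: no successors, so □□¬(q ∨ ¬p) holds vacuously. ✓
— 4 worlds.

2 and 4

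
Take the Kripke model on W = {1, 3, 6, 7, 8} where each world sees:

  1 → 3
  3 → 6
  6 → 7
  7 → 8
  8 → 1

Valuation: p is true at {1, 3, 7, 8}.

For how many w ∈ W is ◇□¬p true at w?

1: successors {3}; □¬p there: 3:T. ✓
3: successors {6}; □¬p there: 6:F. ✗
6: successors {7}; □¬p there: 7:F. ✗
7: successors {8}; □¬p there: 8:F. ✗
8: successors {1}; □¬p there: 1:F. ✗
Satisfying worlds: {1}.

1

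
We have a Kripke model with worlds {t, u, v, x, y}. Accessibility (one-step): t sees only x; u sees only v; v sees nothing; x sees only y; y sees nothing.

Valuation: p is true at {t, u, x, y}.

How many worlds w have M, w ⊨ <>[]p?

3

t: successors {x}; []p there: x:T. ✓
u: successors {v}; []p there: v:T. ✓
v: no successors, so <>[]p fails. ✗
x: successors {y}; []p there: y:T. ✓
y: no successors, so <>[]p fails. ✗
Satisfying worlds: {t, u, x}.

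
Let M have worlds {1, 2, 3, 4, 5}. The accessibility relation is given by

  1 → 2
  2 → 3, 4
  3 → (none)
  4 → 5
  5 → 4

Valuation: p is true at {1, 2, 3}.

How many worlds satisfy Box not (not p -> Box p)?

1: successors {2}; not (not p -> Box p) there: 2:F. ✗
2: successors {3, 4}; not (not p -> Box p) there: 3:F, 4:T. ✗
3: no successors, so Box not (not p -> Box p) holds vacuously. ✓
4: successors {5}; not (not p -> Box p) there: 5:T. ✓
5: successors {4}; not (not p -> Box p) there: 4:T. ✓
Satisfying worlds: {3, 4, 5}.

3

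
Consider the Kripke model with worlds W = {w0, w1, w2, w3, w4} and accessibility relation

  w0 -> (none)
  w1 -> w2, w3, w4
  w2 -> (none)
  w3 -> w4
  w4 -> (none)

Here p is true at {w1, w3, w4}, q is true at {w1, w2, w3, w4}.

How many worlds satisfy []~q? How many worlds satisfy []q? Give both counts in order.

For []~q:
w0: no successors, so []~q holds vacuously. ✓
w1: successors {w2, w3, w4}; ~q there: w2:F, w3:F, w4:F. ✗
w2: no successors, so []~q holds vacuously. ✓
w3: successors {w4}; ~q there: w4:F. ✗
w4: no successors, so []~q holds vacuously. ✓
— 3 worlds.
For []q:
w0: no successors, so []q holds vacuously. ✓
w1: successors {w2, w3, w4}; q there: w2:T, w3:T, w4:T. ✓
w2: no successors, so []q holds vacuously. ✓
w3: successors {w4}; q there: w4:T. ✓
w4: no successors, so []q holds vacuously. ✓
— 5 worlds.

3 and 5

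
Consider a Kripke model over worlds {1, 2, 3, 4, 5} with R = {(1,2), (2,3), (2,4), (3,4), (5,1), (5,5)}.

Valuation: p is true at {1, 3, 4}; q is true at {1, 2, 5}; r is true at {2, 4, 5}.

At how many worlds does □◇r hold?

3

1: successors {2}; ◇r there: 2:T. ✓
2: successors {3, 4}; ◇r there: 3:T, 4:F. ✗
3: successors {4}; ◇r there: 4:F. ✗
4: no successors, so □◇r holds vacuously. ✓
5: successors {1, 5}; ◇r there: 1:T, 5:T. ✓
Satisfying worlds: {1, 4, 5}.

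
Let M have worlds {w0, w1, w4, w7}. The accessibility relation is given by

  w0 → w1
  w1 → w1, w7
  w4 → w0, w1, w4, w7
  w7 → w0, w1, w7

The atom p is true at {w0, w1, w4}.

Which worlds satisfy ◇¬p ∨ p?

{w0, w1, w4, w7}

w0: ◇¬p is F, p is T. ✓
w1: ◇¬p is T, p is T. ✓
w4: ◇¬p is T, p is T. ✓
w7: ◇¬p is T, p is F. ✓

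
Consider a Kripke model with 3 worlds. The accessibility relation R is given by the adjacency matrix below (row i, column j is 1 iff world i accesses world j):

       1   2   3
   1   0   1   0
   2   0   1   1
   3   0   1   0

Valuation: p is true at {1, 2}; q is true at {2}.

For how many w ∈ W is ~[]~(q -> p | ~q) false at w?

1: []~(q -> p | ~q) is F. ✓
2: []~(q -> p | ~q) is F. ✓
3: []~(q -> p | ~q) is F. ✓
Satisfying worlds: {1, 2, 3}.
So ~[]~(q -> p | ~q) fails at the other 0 worlds.

0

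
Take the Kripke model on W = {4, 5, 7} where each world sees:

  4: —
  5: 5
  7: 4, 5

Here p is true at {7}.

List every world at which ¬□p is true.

4: □p is T. ✗
5: □p is F. ✓
7: □p is F. ✓

{5, 7}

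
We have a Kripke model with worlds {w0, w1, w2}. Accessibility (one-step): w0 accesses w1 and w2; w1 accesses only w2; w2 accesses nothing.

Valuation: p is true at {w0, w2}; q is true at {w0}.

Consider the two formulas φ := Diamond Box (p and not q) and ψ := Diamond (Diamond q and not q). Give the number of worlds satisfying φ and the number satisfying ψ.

For Diamond Box (p and not q):
w0: successors {w1, w2}; Box (p and not q) there: w1:T, w2:T. ✓
w1: successors {w2}; Box (p and not q) there: w2:T. ✓
w2: no successors, so Diamond Box (p and not q) fails. ✗
— 2 worlds.
For Diamond (Diamond q and not q):
w0: successors {w1, w2}; Diamond q and not q there: w1:F, w2:F. ✗
w1: successors {w2}; Diamond q and not q there: w2:F. ✗
w2: no successors, so Diamond (Diamond q and not q) fails. ✗
— 0 worlds.

2 and 0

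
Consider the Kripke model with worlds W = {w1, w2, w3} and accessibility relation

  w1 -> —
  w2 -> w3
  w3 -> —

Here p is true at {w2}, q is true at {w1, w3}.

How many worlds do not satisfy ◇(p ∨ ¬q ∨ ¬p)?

w1: no successors, so ◇(p ∨ ¬q ∨ ¬p) fails. ✗
w2: successors {w3}; p ∨ ¬q ∨ ¬p there: w3:T. ✓
w3: no successors, so ◇(p ∨ ¬q ∨ ¬p) fails. ✗
Satisfying worlds: {w2}.
So ◇(p ∨ ¬q ∨ ¬p) fails at the other 2 worlds.

2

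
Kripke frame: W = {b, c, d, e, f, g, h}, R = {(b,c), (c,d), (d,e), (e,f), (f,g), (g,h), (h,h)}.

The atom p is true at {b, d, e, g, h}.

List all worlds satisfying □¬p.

b: successors {c}; ¬p there: c:T. ✓
c: successors {d}; ¬p there: d:F. ✗
d: successors {e}; ¬p there: e:F. ✗
e: successors {f}; ¬p there: f:T. ✓
f: successors {g}; ¬p there: g:F. ✗
g: successors {h}; ¬p there: h:F. ✗
h: successors {h}; ¬p there: h:F. ✗

{b, e}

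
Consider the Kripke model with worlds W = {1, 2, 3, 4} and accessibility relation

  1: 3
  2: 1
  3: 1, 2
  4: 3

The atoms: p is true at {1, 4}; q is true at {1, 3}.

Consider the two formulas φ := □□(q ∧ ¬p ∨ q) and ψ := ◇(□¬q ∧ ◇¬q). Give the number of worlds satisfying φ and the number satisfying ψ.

2 and 0

For □□(q ∧ ¬p ∨ q):
1: successors {3}; □(q ∧ ¬p ∨ q) there: 3:F. ✗
2: successors {1}; □(q ∧ ¬p ∨ q) there: 1:T. ✓
3: successors {1, 2}; □(q ∧ ¬p ∨ q) there: 1:T, 2:T. ✓
4: successors {3}; □(q ∧ ¬p ∨ q) there: 3:F. ✗
— 2 worlds.
For ◇(□¬q ∧ ◇¬q):
1: successors {3}; □¬q ∧ ◇¬q there: 3:F. ✗
2: successors {1}; □¬q ∧ ◇¬q there: 1:F. ✗
3: successors {1, 2}; □¬q ∧ ◇¬q there: 1:F, 2:F. ✗
4: successors {3}; □¬q ∧ ◇¬q there: 3:F. ✗
— 0 worlds.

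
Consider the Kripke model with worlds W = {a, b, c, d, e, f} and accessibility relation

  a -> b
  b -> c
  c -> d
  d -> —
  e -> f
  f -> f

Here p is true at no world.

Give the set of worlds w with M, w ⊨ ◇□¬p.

{a, b, c, e, f}

a: successors {b}; □¬p there: b:T. ✓
b: successors {c}; □¬p there: c:T. ✓
c: successors {d}; □¬p there: d:T. ✓
d: no successors, so ◇□¬p fails. ✗
e: successors {f}; □¬p there: f:T. ✓
f: successors {f}; □¬p there: f:T. ✓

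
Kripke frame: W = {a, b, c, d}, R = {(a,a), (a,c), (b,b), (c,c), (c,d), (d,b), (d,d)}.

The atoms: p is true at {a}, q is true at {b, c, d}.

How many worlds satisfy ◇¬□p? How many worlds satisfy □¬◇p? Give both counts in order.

4 and 3

For ◇¬□p:
a: successors {a, c}; ¬□p there: a:T, c:T. ✓
b: successors {b}; ¬□p there: b:T. ✓
c: successors {c, d}; ¬□p there: c:T, d:T. ✓
d: successors {b, d}; ¬□p there: b:T, d:T. ✓
— 4 worlds.
For □¬◇p:
a: successors {a, c}; ¬◇p there: a:F, c:T. ✗
b: successors {b}; ¬◇p there: b:T. ✓
c: successors {c, d}; ¬◇p there: c:T, d:T. ✓
d: successors {b, d}; ¬◇p there: b:T, d:T. ✓
— 3 worlds.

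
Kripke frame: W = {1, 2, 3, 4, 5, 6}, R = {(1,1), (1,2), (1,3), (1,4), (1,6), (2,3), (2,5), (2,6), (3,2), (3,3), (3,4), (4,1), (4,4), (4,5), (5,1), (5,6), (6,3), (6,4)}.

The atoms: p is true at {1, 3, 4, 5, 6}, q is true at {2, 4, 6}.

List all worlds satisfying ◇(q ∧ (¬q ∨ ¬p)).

{1, 3}

1: successors {1, 2, 3, 4, 6}; q ∧ (¬q ∨ ¬p) there: 1:F, 2:T, 3:F, 4:F, 6:F. ✓
2: successors {3, 5, 6}; q ∧ (¬q ∨ ¬p) there: 3:F, 5:F, 6:F. ✗
3: successors {2, 3, 4}; q ∧ (¬q ∨ ¬p) there: 2:T, 3:F, 4:F. ✓
4: successors {1, 4, 5}; q ∧ (¬q ∨ ¬p) there: 1:F, 4:F, 5:F. ✗
5: successors {1, 6}; q ∧ (¬q ∨ ¬p) there: 1:F, 6:F. ✗
6: successors {3, 4}; q ∧ (¬q ∨ ¬p) there: 3:F, 4:F. ✗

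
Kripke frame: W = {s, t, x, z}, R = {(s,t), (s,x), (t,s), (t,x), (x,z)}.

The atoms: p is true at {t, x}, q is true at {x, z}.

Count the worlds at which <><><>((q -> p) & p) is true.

2

s: successors {t, x}; <><>((q -> p) & p) there: t:T, x:F. ✓
t: successors {s, x}; <><>((q -> p) & p) there: s:T, x:F. ✓
x: successors {z}; <><>((q -> p) & p) there: z:F. ✗
z: no successors, so <><><>((q -> p) & p) fails. ✗
Satisfying worlds: {s, t}.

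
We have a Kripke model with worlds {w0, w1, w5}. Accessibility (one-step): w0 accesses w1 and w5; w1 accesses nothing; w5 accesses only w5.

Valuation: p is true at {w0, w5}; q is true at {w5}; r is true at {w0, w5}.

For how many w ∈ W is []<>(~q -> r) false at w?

w0: successors {w1, w5}; <>(~q -> r) there: w1:F, w5:T. ✗
w1: no successors, so []<>(~q -> r) holds vacuously. ✓
w5: successors {w5}; <>(~q -> r) there: w5:T. ✓
Satisfying worlds: {w1, w5}.
So []<>(~q -> r) fails at the other 1 world.

1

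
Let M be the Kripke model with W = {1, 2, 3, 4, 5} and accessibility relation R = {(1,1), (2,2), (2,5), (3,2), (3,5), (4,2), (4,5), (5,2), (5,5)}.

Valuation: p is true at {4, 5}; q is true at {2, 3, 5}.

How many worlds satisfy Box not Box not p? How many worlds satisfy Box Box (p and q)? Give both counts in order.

4 and 0

For Box not Box not p:
1: successors {1}; not Box not p there: 1:F. ✗
2: successors {2, 5}; not Box not p there: 2:T, 5:T. ✓
3: successors {2, 5}; not Box not p there: 2:T, 5:T. ✓
4: successors {2, 5}; not Box not p there: 2:T, 5:T. ✓
5: successors {2, 5}; not Box not p there: 2:T, 5:T. ✓
— 4 worlds.
For Box Box (p and q):
1: successors {1}; Box (p and q) there: 1:F. ✗
2: successors {2, 5}; Box (p and q) there: 2:F, 5:F. ✗
3: successors {2, 5}; Box (p and q) there: 2:F, 5:F. ✗
4: successors {2, 5}; Box (p and q) there: 2:F, 5:F. ✗
5: successors {2, 5}; Box (p and q) there: 2:F, 5:F. ✗
— 0 worlds.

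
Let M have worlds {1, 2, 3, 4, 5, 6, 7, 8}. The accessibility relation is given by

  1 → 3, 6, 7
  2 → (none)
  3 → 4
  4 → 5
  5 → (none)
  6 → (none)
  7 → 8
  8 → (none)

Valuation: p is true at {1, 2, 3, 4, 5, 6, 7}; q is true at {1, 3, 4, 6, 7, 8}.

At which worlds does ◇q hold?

1: successors {3, 6, 7}; q there: 3:T, 6:T, 7:T. ✓
2: no successors, so ◇q fails. ✗
3: successors {4}; q there: 4:T. ✓
4: successors {5}; q there: 5:F. ✗
5: no successors, so ◇q fails. ✗
6: no successors, so ◇q fails. ✗
7: successors {8}; q there: 8:T. ✓
8: no successors, so ◇q fails. ✗

{1, 3, 7}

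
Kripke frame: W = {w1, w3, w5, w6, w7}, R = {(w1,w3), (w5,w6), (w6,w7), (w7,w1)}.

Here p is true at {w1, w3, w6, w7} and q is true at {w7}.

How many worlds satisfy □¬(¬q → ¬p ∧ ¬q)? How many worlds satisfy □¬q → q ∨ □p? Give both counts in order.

For □¬(¬q → ¬p ∧ ¬q):
w1: successors {w3}; ¬(¬q → ¬p ∧ ¬q) there: w3:T. ✓
w3: no successors, so □¬(¬q → ¬p ∧ ¬q) holds vacuously. ✓
w5: successors {w6}; ¬(¬q → ¬p ∧ ¬q) there: w6:T. ✓
w6: successors {w7}; ¬(¬q → ¬p ∧ ¬q) there: w7:F. ✗
w7: successors {w1}; ¬(¬q → ¬p ∧ ¬q) there: w1:T. ✓
— 4 worlds.
For □¬q → q ∨ □p:
w1: □¬q is T, q ∨ □p is T. ✓
w3: □¬q is T, q ∨ □p is T. ✓
w5: □¬q is T, q ∨ □p is T. ✓
w6: □¬q is F, q ∨ □p is T. ✓
w7: □¬q is T, q ∨ □p is T. ✓
— 5 worlds.

4 and 5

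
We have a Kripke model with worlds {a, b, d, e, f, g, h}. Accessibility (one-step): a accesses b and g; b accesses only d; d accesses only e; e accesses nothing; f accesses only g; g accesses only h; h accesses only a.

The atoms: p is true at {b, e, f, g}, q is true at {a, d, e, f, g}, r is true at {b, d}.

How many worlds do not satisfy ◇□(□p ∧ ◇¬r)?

a: successors {b, g}; □(□p ∧ ◇¬r) there: b:T, g:F. ✓
b: successors {d}; □(□p ∧ ◇¬r) there: d:F. ✗
d: successors {e}; □(□p ∧ ◇¬r) there: e:T. ✓
e: no successors, so ◇□(□p ∧ ◇¬r) fails. ✗
f: successors {g}; □(□p ∧ ◇¬r) there: g:F. ✗
g: successors {h}; □(□p ∧ ◇¬r) there: h:T. ✓
h: successors {a}; □(□p ∧ ◇¬r) there: a:F. ✗
Satisfying worlds: {a, d, g}.
So ◇□(□p ∧ ◇¬r) fails at the other 4 worlds.

4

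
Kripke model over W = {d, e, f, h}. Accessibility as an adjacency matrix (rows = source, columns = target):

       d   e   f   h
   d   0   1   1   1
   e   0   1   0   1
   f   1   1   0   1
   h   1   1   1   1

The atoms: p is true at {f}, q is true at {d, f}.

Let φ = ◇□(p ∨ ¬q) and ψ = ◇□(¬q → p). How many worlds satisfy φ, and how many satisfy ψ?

For ◇□(p ∨ ¬q):
d: successors {e, f, h}; □(p ∨ ¬q) there: e:T, f:F, h:F. ✓
e: successors {e, h}; □(p ∨ ¬q) there: e:T, h:F. ✓
f: successors {d, e, h}; □(p ∨ ¬q) there: d:T, e:T, h:F. ✓
h: successors {d, e, f, h}; □(p ∨ ¬q) there: d:T, e:T, f:F, h:F. ✓
— 4 worlds.
For ◇□(¬q → p):
d: successors {e, f, h}; □(¬q → p) there: e:F, f:F, h:F. ✗
e: successors {e, h}; □(¬q → p) there: e:F, h:F. ✗
f: successors {d, e, h}; □(¬q → p) there: d:F, e:F, h:F. ✗
h: successors {d, e, f, h}; □(¬q → p) there: d:F, e:F, f:F, h:F. ✗
— 0 worlds.

4 and 0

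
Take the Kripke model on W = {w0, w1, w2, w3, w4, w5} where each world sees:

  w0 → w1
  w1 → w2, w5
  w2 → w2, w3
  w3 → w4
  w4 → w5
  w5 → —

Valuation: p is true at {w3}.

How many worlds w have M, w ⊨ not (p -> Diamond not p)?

0

w0: p -> Diamond not p is T. ✗
w1: p -> Diamond not p is T. ✗
w2: p -> Diamond not p is T. ✗
w3: p -> Diamond not p is T. ✗
w4: p -> Diamond not p is T. ✗
w5: p -> Diamond not p is T. ✗
Satisfying worlds: ∅.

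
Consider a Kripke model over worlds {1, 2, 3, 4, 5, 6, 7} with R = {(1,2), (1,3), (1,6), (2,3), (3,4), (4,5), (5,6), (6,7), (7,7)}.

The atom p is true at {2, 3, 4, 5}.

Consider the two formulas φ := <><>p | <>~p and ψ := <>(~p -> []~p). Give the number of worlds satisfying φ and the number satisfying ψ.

6 and 7

For <><>p | <>~p:
1: <><>p is T, <>~p is T. ✓
2: <><>p is T, <>~p is F. ✓
3: <><>p is T, <>~p is F. ✓
4: <><>p is F, <>~p is F. ✗
5: <><>p is F, <>~p is T. ✓
6: <><>p is F, <>~p is T. ✓
7: <><>p is F, <>~p is T. ✓
— 6 worlds.
For <>(~p -> []~p):
1: successors {2, 3, 6}; ~p -> []~p there: 2:T, 3:T, 6:T. ✓
2: successors {3}; ~p -> []~p there: 3:T. ✓
3: successors {4}; ~p -> []~p there: 4:T. ✓
4: successors {5}; ~p -> []~p there: 5:T. ✓
5: successors {6}; ~p -> []~p there: 6:T. ✓
6: successors {7}; ~p -> []~p there: 7:T. ✓
7: successors {7}; ~p -> []~p there: 7:T. ✓
— 7 worlds.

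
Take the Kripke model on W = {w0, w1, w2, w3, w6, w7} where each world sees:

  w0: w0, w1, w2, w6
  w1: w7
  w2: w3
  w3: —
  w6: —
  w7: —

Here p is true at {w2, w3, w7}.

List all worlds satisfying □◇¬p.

w0: successors {w0, w1, w2, w6}; ◇¬p there: w0:T, w1:F, w2:F, w6:F. ✗
w1: successors {w7}; ◇¬p there: w7:F. ✗
w2: successors {w3}; ◇¬p there: w3:F. ✗
w3: no successors, so □◇¬p holds vacuously. ✓
w6: no successors, so □◇¬p holds vacuously. ✓
w7: no successors, so □◇¬p holds vacuously. ✓

{w3, w6, w7}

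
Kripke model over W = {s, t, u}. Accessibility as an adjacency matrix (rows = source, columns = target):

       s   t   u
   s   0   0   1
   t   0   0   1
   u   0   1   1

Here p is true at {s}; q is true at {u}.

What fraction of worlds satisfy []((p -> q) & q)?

s: successors {u}; (p -> q) & q there: u:T. ✓
t: successors {u}; (p -> q) & q there: u:T. ✓
u: successors {t, u}; (p -> q) & q there: t:F, u:T. ✗
That's 2 of 3 worlds, so 2/3.

2/3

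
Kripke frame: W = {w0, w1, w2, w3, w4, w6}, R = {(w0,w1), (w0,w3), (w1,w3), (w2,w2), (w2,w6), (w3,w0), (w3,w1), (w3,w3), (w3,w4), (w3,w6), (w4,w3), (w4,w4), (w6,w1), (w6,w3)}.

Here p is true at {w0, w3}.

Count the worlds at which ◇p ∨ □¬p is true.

6

w0: ◇p is T, □¬p is F. ✓
w1: ◇p is T, □¬p is F. ✓
w2: ◇p is F, □¬p is T. ✓
w3: ◇p is T, □¬p is F. ✓
w4: ◇p is T, □¬p is F. ✓
w6: ◇p is T, □¬p is F. ✓
Satisfying worlds: {w0, w1, w2, w3, w4, w6}.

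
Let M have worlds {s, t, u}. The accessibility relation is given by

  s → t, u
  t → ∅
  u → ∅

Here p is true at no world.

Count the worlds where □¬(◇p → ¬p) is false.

1

s: successors {t, u}; ¬(◇p → ¬p) there: t:F, u:F. ✗
t: no successors, so □¬(◇p → ¬p) holds vacuously. ✓
u: no successors, so □¬(◇p → ¬p) holds vacuously. ✓
Satisfying worlds: {t, u}.
So □¬(◇p → ¬p) fails at the other 1 world.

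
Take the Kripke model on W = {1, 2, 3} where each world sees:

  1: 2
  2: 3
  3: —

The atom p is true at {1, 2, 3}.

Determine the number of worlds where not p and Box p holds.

0

1: not p is F, Box p is T. ✗
2: not p is F, Box p is T. ✗
3: not p is F, Box p is T. ✗
Satisfying worlds: ∅.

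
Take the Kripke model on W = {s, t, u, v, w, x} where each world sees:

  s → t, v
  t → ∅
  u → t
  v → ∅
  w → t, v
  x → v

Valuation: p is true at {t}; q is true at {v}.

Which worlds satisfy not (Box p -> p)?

{u, v}

s: Box p -> p is T. ✗
t: Box p -> p is T. ✗
u: Box p -> p is F. ✓
v: Box p -> p is F. ✓
w: Box p -> p is T. ✗
x: Box p -> p is T. ✗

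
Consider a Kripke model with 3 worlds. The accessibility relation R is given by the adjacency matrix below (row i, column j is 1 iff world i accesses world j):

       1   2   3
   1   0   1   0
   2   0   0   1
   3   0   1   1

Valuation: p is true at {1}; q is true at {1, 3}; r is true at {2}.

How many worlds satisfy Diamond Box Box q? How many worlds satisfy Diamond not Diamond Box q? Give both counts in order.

0 and 2

For Diamond Box Box q:
1: successors {2}; Box Box q there: 2:F. ✗
2: successors {3}; Box Box q there: 3:F. ✗
3: successors {2, 3}; Box Box q there: 2:F, 3:F. ✗
— 0 worlds.
For Diamond not Diamond Box q:
1: successors {2}; not Diamond Box q there: 2:T. ✓
2: successors {3}; not Diamond Box q there: 3:F. ✗
3: successors {2, 3}; not Diamond Box q there: 2:T, 3:F. ✓
— 2 worlds.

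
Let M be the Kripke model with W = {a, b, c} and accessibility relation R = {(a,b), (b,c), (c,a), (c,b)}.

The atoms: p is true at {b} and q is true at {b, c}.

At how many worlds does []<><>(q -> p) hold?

2

a: successors {b}; <><>(q -> p) there: b:T. ✓
b: successors {c}; <><>(q -> p) there: c:T. ✓
c: successors {a, b}; <><>(q -> p) there: a:F, b:T. ✗
Satisfying worlds: {a, b}.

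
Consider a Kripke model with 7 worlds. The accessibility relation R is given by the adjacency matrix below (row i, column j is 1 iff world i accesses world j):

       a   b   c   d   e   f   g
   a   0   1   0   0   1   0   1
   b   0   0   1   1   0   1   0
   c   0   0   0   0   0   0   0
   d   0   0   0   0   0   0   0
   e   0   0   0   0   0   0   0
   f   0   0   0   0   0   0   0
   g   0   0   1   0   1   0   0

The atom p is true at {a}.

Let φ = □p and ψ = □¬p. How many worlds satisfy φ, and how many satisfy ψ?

4 and 7

For □p:
a: successors {b, e, g}; p there: b:F, e:F, g:F. ✗
b: successors {c, d, f}; p there: c:F, d:F, f:F. ✗
c: no successors, so □p holds vacuously. ✓
d: no successors, so □p holds vacuously. ✓
e: no successors, so □p holds vacuously. ✓
f: no successors, so □p holds vacuously. ✓
g: successors {c, e}; p there: c:F, e:F. ✗
— 4 worlds.
For □¬p:
a: successors {b, e, g}; ¬p there: b:T, e:T, g:T. ✓
b: successors {c, d, f}; ¬p there: c:T, d:T, f:T. ✓
c: no successors, so □¬p holds vacuously. ✓
d: no successors, so □¬p holds vacuously. ✓
e: no successors, so □¬p holds vacuously. ✓
f: no successors, so □¬p holds vacuously. ✓
g: successors {c, e}; ¬p there: c:T, e:T. ✓
— 7 worlds.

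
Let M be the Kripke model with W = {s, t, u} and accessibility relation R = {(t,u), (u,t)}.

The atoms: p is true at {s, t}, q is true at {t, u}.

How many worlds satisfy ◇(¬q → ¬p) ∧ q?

2

s: ◇(¬q → ¬p) is F, q is F. ✗
t: ◇(¬q → ¬p) is T, q is T. ✓
u: ◇(¬q → ¬p) is T, q is T. ✓
Satisfying worlds: {t, u}.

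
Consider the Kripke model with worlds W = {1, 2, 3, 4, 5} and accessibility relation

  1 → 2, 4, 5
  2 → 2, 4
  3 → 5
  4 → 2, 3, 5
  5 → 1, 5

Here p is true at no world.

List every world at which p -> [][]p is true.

{1, 2, 3, 4, 5}

1: p is F, [][]p is F. ✓
2: p is F, [][]p is F. ✓
3: p is F, [][]p is F. ✓
4: p is F, [][]p is F. ✓
5: p is F, [][]p is F. ✓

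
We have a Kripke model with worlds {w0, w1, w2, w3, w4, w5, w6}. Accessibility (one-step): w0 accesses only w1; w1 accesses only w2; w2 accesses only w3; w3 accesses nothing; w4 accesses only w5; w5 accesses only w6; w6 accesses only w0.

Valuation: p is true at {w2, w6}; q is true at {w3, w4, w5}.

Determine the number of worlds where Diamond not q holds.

w0: successors {w1}; not q there: w1:T. ✓
w1: successors {w2}; not q there: w2:T. ✓
w2: successors {w3}; not q there: w3:F. ✗
w3: no successors, so Diamond not q fails. ✗
w4: successors {w5}; not q there: w5:F. ✗
w5: successors {w6}; not q there: w6:T. ✓
w6: successors {w0}; not q there: w0:T. ✓
Satisfying worlds: {w0, w1, w5, w6}.

4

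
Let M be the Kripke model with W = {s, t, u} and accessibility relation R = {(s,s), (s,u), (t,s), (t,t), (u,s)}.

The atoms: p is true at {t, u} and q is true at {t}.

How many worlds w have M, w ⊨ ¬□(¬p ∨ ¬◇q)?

1

s: □(¬p ∨ ¬◇q) is T. ✗
t: □(¬p ∨ ¬◇q) is F. ✓
u: □(¬p ∨ ¬◇q) is T. ✗
Satisfying worlds: {t}.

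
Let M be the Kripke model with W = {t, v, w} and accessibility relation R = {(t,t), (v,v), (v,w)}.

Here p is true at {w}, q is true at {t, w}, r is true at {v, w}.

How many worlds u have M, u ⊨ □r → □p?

t: □r is F, □p is F. ✓
v: □r is T, □p is F. ✗
w: □r is T, □p is T. ✓
Satisfying worlds: {t, w}.

2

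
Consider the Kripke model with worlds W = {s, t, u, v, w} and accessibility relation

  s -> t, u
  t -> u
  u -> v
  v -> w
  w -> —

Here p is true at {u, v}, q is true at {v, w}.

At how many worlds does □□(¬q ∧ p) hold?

s: successors {t, u}; □(¬q ∧ p) there: t:T, u:F. ✗
t: successors {u}; □(¬q ∧ p) there: u:F. ✗
u: successors {v}; □(¬q ∧ p) there: v:F. ✗
v: successors {w}; □(¬q ∧ p) there: w:T. ✓
w: no successors, so □□(¬q ∧ p) holds vacuously. ✓
Satisfying worlds: {v, w}.

2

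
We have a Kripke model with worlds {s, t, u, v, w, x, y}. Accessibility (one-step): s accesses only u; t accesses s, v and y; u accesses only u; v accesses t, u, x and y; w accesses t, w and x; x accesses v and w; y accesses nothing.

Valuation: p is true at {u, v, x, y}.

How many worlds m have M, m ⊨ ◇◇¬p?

s: successors {u}; ◇¬p there: u:F. ✗
t: successors {s, v, y}; ◇¬p there: s:F, v:T, y:F. ✓
u: successors {u}; ◇¬p there: u:F. ✗
v: successors {t, u, x, y}; ◇¬p there: t:T, u:F, x:T, y:F. ✓
w: successors {t, w, x}; ◇¬p there: t:T, w:T, x:T. ✓
x: successors {v, w}; ◇¬p there: v:T, w:T. ✓
y: no successors, so ◇◇¬p fails. ✗
Satisfying worlds: {t, v, w, x}.

4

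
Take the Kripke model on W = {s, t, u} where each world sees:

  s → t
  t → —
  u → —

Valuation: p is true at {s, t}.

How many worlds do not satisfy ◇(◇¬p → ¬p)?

2

s: successors {t}; ◇¬p → ¬p there: t:T. ✓
t: no successors, so ◇(◇¬p → ¬p) fails. ✗
u: no successors, so ◇(◇¬p → ¬p) fails. ✗
Satisfying worlds: {s}.
So ◇(◇¬p → ¬p) fails at the other 2 worlds.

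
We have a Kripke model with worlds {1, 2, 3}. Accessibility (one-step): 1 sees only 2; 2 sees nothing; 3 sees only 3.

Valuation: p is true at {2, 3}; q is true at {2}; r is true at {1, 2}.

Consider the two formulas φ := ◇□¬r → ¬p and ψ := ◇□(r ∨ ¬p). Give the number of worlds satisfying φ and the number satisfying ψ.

2 and 1

For ◇□¬r → ¬p:
1: ◇□¬r is T, ¬p is T. ✓
2: ◇□¬r is F, ¬p is F. ✓
3: ◇□¬r is T, ¬p is F. ✗
— 2 worlds.
For ◇□(r ∨ ¬p):
1: successors {2}; □(r ∨ ¬p) there: 2:T. ✓
2: no successors, so ◇□(r ∨ ¬p) fails. ✗
3: successors {3}; □(r ∨ ¬p) there: 3:F. ✗
— 1 world.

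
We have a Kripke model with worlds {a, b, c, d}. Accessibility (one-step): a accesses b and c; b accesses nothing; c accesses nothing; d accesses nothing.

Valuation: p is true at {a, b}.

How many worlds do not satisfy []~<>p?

0

a: successors {b, c}; ~<>p there: b:T, c:T. ✓
b: no successors, so []~<>p holds vacuously. ✓
c: no successors, so []~<>p holds vacuously. ✓
d: no successors, so []~<>p holds vacuously. ✓
Satisfying worlds: {a, b, c, d}.
So []~<>p fails at the other 0 worlds.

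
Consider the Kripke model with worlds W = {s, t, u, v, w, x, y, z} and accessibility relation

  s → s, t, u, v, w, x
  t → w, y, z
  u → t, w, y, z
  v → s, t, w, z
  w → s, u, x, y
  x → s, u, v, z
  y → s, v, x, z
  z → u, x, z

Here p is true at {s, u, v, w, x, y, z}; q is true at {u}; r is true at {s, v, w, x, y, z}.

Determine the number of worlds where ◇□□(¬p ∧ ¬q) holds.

0

s: successors {s, t, u, v, w, x}; □□(¬p ∧ ¬q) there: s:F, t:F, u:F, v:F, w:F, x:F. ✗
t: successors {w, y, z}; □□(¬p ∧ ¬q) there: w:F, y:F, z:F. ✗
u: successors {t, w, y, z}; □□(¬p ∧ ¬q) there: t:F, w:F, y:F, z:F. ✗
v: successors {s, t, w, z}; □□(¬p ∧ ¬q) there: s:F, t:F, w:F, z:F. ✗
w: successors {s, u, x, y}; □□(¬p ∧ ¬q) there: s:F, u:F, x:F, y:F. ✗
x: successors {s, u, v, z}; □□(¬p ∧ ¬q) there: s:F, u:F, v:F, z:F. ✗
y: successors {s, v, x, z}; □□(¬p ∧ ¬q) there: s:F, v:F, x:F, z:F. ✗
z: successors {u, x, z}; □□(¬p ∧ ¬q) there: u:F, x:F, z:F. ✗
Satisfying worlds: ∅.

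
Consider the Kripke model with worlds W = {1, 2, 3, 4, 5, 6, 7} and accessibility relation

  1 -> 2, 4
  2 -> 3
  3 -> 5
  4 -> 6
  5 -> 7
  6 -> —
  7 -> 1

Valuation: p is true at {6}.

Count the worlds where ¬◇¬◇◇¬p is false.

1: ◇¬◇◇¬p is T. ✗
2: ◇¬◇◇¬p is F. ✓
3: ◇¬◇◇¬p is F. ✓
4: ◇¬◇◇¬p is T. ✗
5: ◇¬◇◇¬p is F. ✓
6: ◇¬◇◇¬p is F. ✓
7: ◇¬◇◇¬p is F. ✓
Satisfying worlds: {2, 3, 5, 6, 7}.
So ¬◇¬◇◇¬p fails at the other 2 worlds.

2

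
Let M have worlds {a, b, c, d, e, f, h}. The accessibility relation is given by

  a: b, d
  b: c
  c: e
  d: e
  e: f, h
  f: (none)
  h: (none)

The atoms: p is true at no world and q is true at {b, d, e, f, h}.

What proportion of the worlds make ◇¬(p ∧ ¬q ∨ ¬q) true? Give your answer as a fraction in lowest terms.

4/7

a: successors {b, d}; ¬(p ∧ ¬q ∨ ¬q) there: b:T, d:T. ✓
b: successors {c}; ¬(p ∧ ¬q ∨ ¬q) there: c:F. ✗
c: successors {e}; ¬(p ∧ ¬q ∨ ¬q) there: e:T. ✓
d: successors {e}; ¬(p ∧ ¬q ∨ ¬q) there: e:T. ✓
e: successors {f, h}; ¬(p ∧ ¬q ∨ ¬q) there: f:T, h:T. ✓
f: no successors, so ◇¬(p ∧ ¬q ∨ ¬q) fails. ✗
h: no successors, so ◇¬(p ∧ ¬q ∨ ¬q) fails. ✗
That's 4 of 7 worlds, so 4/7.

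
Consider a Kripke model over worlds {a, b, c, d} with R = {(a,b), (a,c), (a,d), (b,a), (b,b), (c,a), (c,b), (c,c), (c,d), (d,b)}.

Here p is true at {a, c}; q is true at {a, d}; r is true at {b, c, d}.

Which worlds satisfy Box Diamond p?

{b, d}

a: successors {b, c, d}; Diamond p there: b:T, c:T, d:F. ✗
b: successors {a, b}; Diamond p there: a:T, b:T. ✓
c: successors {a, b, c, d}; Diamond p there: a:T, b:T, c:T, d:F. ✗
d: successors {b}; Diamond p there: b:T. ✓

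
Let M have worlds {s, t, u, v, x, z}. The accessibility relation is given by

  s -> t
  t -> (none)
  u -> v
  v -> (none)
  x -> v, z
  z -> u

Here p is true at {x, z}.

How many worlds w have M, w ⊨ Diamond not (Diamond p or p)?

s: successors {t}; not (Diamond p or p) there: t:T. ✓
t: no successors, so Diamond not (Diamond p or p) fails. ✗
u: successors {v}; not (Diamond p or p) there: v:T. ✓
v: no successors, so Diamond not (Diamond p or p) fails. ✗
x: successors {v, z}; not (Diamond p or p) there: v:T, z:F. ✓
z: successors {u}; not (Diamond p or p) there: u:T. ✓
Satisfying worlds: {s, u, x, z}.

4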